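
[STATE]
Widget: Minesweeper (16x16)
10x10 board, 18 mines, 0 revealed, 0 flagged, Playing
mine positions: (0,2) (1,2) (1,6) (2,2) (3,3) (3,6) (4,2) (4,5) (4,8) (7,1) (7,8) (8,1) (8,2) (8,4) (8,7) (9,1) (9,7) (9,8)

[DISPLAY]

■■■■■■■■■■      
■■■■■■■■■■      
■■■■■■■■■■      
■■■■■■■■■■      
■■■■■■■■■■      
■■■■■■■■■■      
■■■■■■■■■■      
■■■■■■■■■■      
■■■■■■■■■■      
■■■■■■■■■■      
                
                
                
                
                
                


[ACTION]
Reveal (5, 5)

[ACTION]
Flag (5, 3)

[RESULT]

■■■■■■■■■■      
■■■■■■■■■■      
■■■■■■■■■■      
■■■■■■■■■■      
■■■■■■■■■■      
■■■⚑■1■■■■      
■■■■■■■■■■      
■■■■■■■■■■      
■■■■■■■■■■      
■■■■■■■■■■      
                
                
                
                
                
                


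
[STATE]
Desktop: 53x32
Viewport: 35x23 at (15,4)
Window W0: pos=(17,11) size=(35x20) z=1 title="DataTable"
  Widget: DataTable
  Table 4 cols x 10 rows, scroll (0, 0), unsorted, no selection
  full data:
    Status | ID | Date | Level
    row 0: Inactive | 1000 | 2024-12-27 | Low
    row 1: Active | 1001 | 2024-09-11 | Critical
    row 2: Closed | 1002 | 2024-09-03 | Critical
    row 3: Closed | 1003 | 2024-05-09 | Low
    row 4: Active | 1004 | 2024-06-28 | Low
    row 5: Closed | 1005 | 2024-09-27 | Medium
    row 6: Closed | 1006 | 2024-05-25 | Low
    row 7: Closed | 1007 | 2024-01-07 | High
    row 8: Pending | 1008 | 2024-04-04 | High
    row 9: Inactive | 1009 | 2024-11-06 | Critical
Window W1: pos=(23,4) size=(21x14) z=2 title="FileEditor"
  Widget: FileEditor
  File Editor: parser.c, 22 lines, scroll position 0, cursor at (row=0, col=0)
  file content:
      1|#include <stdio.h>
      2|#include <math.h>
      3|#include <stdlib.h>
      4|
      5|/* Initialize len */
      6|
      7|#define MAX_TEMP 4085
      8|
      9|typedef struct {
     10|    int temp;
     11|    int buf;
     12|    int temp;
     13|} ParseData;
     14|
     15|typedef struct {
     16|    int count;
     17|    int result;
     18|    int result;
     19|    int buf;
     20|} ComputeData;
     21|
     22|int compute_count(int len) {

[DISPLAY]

        ┏━━━━━━━━━━━━━━━━━━━┓      
        ┃ FileEditor        ┃      
        ┠───────────────────┨      
        ┃█include <stdio.h>▲┃      
        ┃#include <math.h> █┃      
        ┃#include <stdlib.h░┃      
        ┃                  ░┃      
  ┏━━━━━┃/* Initialize len ░┃━━━━━━
  ┃ Data┃                  ░┃      
  ┠─────┃#define MAX_TEMP 4░┃──────
  ┃Statu┃                  ░┃evel  
  ┃─────┃typedef struct {  ░┃──────
  ┃Inact┃    int temp;     ▼┃ow    
  ┃Activ┗━━━━━━━━━━━━━━━━━━━┛ritica
  ┃Closed  │1002│2024-09-03│Critica
  ┃Closed  │1003│2024-05-09│Low    
  ┃Active  │1004│2024-06-28│Low    
  ┃Closed  │1005│2024-09-27│Medium 
  ┃Closed  │1006│2024-05-25│Low    
  ┃Closed  │1007│2024-01-07│High   
  ┃Pending │1008│2024-04-04│High   
  ┃Inactive│1009│2024-11-06│Critica
  ┃                                


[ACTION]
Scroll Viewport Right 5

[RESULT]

     ┏━━━━━━━━━━━━━━━━━━━┓         
     ┃ FileEditor        ┃         
     ┠───────────────────┨         
     ┃█include <stdio.h>▲┃         
     ┃#include <math.h> █┃         
     ┃#include <stdlib.h░┃         
     ┃                  ░┃         
━━━━━┃/* Initialize len ░┃━━━━━━━┓ 
 Data┃                  ░┃       ┃ 
─────┃#define MAX_TEMP 4░┃───────┨ 
Statu┃                  ░┃evel   ┃ 
─────┃typedef struct {  ░┃───────┃ 
Inact┃    int temp;     ▼┃ow     ┃ 
Activ┗━━━━━━━━━━━━━━━━━━━┛ritical┃ 
Closed  │1002│2024-09-03│Critical┃ 
Closed  │1003│2024-05-09│Low     ┃ 
Active  │1004│2024-06-28│Low     ┃ 
Closed  │1005│2024-09-27│Medium  ┃ 
Closed  │1006│2024-05-25│Low     ┃ 
Closed  │1007│2024-01-07│High    ┃ 
Pending │1008│2024-04-04│High    ┃ 
Inactive│1009│2024-11-06│Critical┃ 
                                 ┃ 


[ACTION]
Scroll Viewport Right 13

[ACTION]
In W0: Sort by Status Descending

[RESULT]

     ┏━━━━━━━━━━━━━━━━━━━┓         
     ┃ FileEditor        ┃         
     ┠───────────────────┨         
     ┃█include <stdio.h>▲┃         
     ┃#include <math.h> █┃         
     ┃#include <stdlib.h░┃         
     ┃                  ░┃         
━━━━━┃/* Initialize len ░┃━━━━━━━┓ 
 Data┃                  ░┃       ┃ 
─────┃#define MAX_TEMP 4░┃───────┨ 
Statu┃                  ░┃evel   ┃ 
─────┃typedef struct {  ░┃───────┃ 
Pendi┃    int temp;     ▼┃igh    ┃ 
Inact┗━━━━━━━━━━━━━━━━━━━┛ow     ┃ 
Inactive│1009│2024-11-06│Critical┃ 
Closed  │1002│2024-09-03│Critical┃ 
Closed  │1003│2024-05-09│Low     ┃ 
Closed  │1005│2024-09-27│Medium  ┃ 
Closed  │1006│2024-05-25│Low     ┃ 
Closed  │1007│2024-01-07│High    ┃ 
Active  │1001│2024-09-11│Critical┃ 
Active  │1004│2024-06-28│Low     ┃ 
                                 ┃ 


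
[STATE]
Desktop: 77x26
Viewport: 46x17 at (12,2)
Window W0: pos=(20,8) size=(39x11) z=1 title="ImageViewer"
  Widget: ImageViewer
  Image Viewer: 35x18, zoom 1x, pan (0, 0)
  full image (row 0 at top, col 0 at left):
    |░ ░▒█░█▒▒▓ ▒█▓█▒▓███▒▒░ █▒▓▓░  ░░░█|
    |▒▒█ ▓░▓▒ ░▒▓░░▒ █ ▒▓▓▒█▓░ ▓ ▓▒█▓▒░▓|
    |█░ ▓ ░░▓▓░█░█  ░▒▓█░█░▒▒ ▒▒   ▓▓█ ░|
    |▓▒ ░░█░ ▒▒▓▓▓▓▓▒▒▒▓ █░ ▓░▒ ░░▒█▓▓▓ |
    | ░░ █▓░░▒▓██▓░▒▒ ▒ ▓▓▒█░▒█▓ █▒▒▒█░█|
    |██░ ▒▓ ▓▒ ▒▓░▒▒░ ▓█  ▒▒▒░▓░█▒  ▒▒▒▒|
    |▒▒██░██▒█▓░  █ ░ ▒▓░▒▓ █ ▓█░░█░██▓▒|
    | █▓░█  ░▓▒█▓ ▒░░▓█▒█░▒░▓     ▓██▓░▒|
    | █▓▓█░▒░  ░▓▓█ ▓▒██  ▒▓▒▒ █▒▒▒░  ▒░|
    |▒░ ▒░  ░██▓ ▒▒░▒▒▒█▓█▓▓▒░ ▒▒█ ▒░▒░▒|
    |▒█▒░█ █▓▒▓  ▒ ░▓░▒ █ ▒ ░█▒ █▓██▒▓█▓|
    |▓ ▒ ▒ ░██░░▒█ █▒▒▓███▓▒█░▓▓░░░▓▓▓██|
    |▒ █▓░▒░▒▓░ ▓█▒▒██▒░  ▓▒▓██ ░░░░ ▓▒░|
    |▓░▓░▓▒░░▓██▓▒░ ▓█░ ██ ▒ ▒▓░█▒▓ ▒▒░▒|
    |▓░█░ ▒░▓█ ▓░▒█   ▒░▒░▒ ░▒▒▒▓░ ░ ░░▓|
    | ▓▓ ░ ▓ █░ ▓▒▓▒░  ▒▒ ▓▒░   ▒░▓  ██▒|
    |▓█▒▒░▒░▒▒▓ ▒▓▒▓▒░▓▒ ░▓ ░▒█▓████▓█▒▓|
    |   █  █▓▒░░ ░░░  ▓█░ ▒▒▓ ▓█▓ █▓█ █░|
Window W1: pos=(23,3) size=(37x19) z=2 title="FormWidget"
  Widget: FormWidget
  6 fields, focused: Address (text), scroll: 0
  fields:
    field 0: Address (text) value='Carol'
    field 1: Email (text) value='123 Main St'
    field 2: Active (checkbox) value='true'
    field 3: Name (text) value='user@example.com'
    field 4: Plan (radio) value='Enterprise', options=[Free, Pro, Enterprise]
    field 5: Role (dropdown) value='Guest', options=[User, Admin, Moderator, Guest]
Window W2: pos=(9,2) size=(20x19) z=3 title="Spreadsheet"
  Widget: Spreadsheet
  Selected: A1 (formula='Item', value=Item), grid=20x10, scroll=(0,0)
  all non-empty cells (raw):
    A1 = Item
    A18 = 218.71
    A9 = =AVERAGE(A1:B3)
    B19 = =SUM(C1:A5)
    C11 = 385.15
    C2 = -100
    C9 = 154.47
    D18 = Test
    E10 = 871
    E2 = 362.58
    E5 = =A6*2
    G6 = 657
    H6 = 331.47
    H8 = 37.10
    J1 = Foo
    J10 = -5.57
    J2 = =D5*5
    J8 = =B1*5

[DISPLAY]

━━━━━━━━━━━━━━━━┓                             
preadsheet      ┃━━━━━━━━━━━━━━━━━━━━━━━━━━━━━
────────────────┨Widget                       
: Item          ┃─────────────────────────────
     A       B  ┃ress:    [Carol              
----------------┃il:      [123 Main St        
1 [Item]        ┃ive:     [x]                 
2        0      ┃e:       [user@example.com   
3        0      ┃n:       ( ) Free  ( ) Pro  (
4        0      ┃e:       [Guest             ▼
5        0      ┃                             
6        0      ┃                             
7        0      ┃                             
8        0      ┃                             
9        0      ┃                             
0        0      ┃                             
1        0      ┃                             


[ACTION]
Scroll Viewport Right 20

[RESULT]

                                              
━━━━━━━━━━━━━━━━━━━━━━━━━━━━┓                 
dget                        ┃                 
────────────────────────────┨                 
ss:    [Carol              ]┃                 
:      [123 Main St        ]┃                 
e:     [x]                  ┃                 
       [user@example.com   ]┃                 
       ( ) Free  ( ) Pro  (●┃                 
       [Guest             ▼]┃                 
                            ┃                 
                            ┃                 
                            ┃                 
                            ┃                 
                            ┃                 
                            ┃                 
                            ┃                 


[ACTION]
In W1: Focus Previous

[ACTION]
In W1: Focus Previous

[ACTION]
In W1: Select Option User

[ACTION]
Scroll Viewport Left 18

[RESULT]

━━━━━━━━━━━━━━━┓                              
readsheet      ┃━━━━━━━━━━━━━━━━━━━━━━━━━━━━━━
───────────────┨Widget                        
 Item          ┃──────────────────────────────
    A       B  ┃ress:    [Carol              ]
---------------┃il:      [123 Main St        ]
 [Item]        ┃ive:     [x]                  
        0      ┃e:       [user@example.com   ]
        0      ┃n:       ( ) Free  ( ) Pro  (●
        0      ┃e:       [Guest             ▼]
        0      ┃                              
        0      ┃                              
        0      ┃                              
        0      ┃                              
        0      ┃                              
        0      ┃                              
        0      ┃                              


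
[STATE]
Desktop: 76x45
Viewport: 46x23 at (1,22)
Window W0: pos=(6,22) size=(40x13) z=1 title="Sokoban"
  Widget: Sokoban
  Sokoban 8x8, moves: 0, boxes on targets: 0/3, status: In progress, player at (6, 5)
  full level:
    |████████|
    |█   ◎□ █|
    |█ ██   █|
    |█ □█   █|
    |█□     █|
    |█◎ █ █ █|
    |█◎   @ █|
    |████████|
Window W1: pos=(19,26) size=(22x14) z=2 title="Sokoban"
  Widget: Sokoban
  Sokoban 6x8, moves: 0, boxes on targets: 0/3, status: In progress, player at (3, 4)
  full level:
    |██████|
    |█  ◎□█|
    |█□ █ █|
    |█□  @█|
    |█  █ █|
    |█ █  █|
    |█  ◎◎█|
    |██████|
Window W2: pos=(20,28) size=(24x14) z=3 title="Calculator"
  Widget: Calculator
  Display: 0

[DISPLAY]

     ┏━━━━━━━━━━━━━━━━━━━━━━━━━━━━━━━━━━━━━━┓ 
     ┃ Sokoban                              ┃ 
     ┠──────────────────────────────────────┨ 
     ┃████████                              ┃ 
     ┃█   ◎□ █    ┏━━━━━━━━━━━━━━━━━━━━┓    ┃ 
     ┃█ ██   █    ┃ Sokoban            ┃    ┃ 
     ┃█ □█   █    ┠┏━━━━━━━━━━━━━━━━━━━━━━┓ ┃ 
     ┃█□     █    ┃┃ Calculator           ┃ ┃ 
     ┃█◎ █ █ █    ┃┠──────────────────────┨ ┃ 
     ┃█◎   @ █    ┃┃                     0┃ ┃ 
     ┃████████    ┃┃┌───┬───┬───┬───┐     ┃ ┃ 
     ┃Moves: 0  0/┃┃│ 7 │ 8 │ 9 │ ÷ │     ┃ ┃ 
     ┗━━━━━━━━━━━━┃┃├───┼───┼───┼───┤     ┃━┛ 
                  ┃┃│ 4 │ 5 │ 6 │ × │     ┃   
                  ┃┃├───┼───┼───┼───┤     ┃   
                  ┃┃│ 1 │ 2 │ 3 │ - │     ┃   
                  ┃┃├───┼───┼───┼───┤     ┃   
                  ┗┃│ 0 │ . │ = │ + │     ┃   
                   ┃└───┴───┴───┴───┘     ┃   
                   ┗━━━━━━━━━━━━━━━━━━━━━━┛   
                                              
                                              
                                              


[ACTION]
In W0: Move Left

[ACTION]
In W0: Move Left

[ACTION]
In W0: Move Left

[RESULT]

     ┏━━━━━━━━━━━━━━━━━━━━━━━━━━━━━━━━━━━━━━┓ 
     ┃ Sokoban                              ┃ 
     ┠──────────────────────────────────────┨ 
     ┃████████                              ┃ 
     ┃█   ◎□ █    ┏━━━━━━━━━━━━━━━━━━━━┓    ┃ 
     ┃█ ██   █    ┃ Sokoban            ┃    ┃ 
     ┃█ □█   █    ┠┏━━━━━━━━━━━━━━━━━━━━━━┓ ┃ 
     ┃█□     █    ┃┃ Calculator           ┃ ┃ 
     ┃█◎ █ █ █    ┃┠──────────────────────┨ ┃ 
     ┃█◎@    █    ┃┃                     0┃ ┃ 
     ┃████████    ┃┃┌───┬───┬───┬───┐     ┃ ┃ 
     ┃Moves: 3  0/┃┃│ 7 │ 8 │ 9 │ ÷ │     ┃ ┃ 
     ┗━━━━━━━━━━━━┃┃├───┼───┼───┼───┤     ┃━┛ 
                  ┃┃│ 4 │ 5 │ 6 │ × │     ┃   
                  ┃┃├───┼───┼───┼───┤     ┃   
                  ┃┃│ 1 │ 2 │ 3 │ - │     ┃   
                  ┃┃├───┼───┼───┼───┤     ┃   
                  ┗┃│ 0 │ . │ = │ + │     ┃   
                   ┃└───┴───┴───┴───┘     ┃   
                   ┗━━━━━━━━━━━━━━━━━━━━━━┛   
                                              
                                              
                                              


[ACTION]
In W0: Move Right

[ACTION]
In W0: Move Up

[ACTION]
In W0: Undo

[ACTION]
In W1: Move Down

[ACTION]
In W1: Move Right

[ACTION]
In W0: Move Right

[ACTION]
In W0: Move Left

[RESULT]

     ┏━━━━━━━━━━━━━━━━━━━━━━━━━━━━━━━━━━━━━━┓ 
     ┃ Sokoban                              ┃ 
     ┠──────────────────────────────────────┨ 
     ┃████████                              ┃ 
     ┃█   ◎□ █    ┏━━━━━━━━━━━━━━━━━━━━┓    ┃ 
     ┃█ ██   █    ┃ Sokoban            ┃    ┃ 
     ┃█ □█   █    ┠┏━━━━━━━━━━━━━━━━━━━━━━┓ ┃ 
     ┃█□     █    ┃┃ Calculator           ┃ ┃ 
     ┃█◎ █ █ █    ┃┠──────────────────────┨ ┃ 
     ┃█◎@    █    ┃┃                     0┃ ┃ 
     ┃████████    ┃┃┌───┬───┬───┬───┐     ┃ ┃ 
     ┃Moves: 5  0/┃┃│ 7 │ 8 │ 9 │ ÷ │     ┃ ┃ 
     ┗━━━━━━━━━━━━┃┃├───┼───┼───┼───┤     ┃━┛ 
                  ┃┃│ 4 │ 5 │ 6 │ × │     ┃   
                  ┃┃├───┼───┼───┼───┤     ┃   
                  ┃┃│ 1 │ 2 │ 3 │ - │     ┃   
                  ┃┃├───┼───┼───┼───┤     ┃   
                  ┗┃│ 0 │ . │ = │ + │     ┃   
                   ┃└───┴───┴───┴───┘     ┃   
                   ┗━━━━━━━━━━━━━━━━━━━━━━┛   
                                              
                                              
                                              


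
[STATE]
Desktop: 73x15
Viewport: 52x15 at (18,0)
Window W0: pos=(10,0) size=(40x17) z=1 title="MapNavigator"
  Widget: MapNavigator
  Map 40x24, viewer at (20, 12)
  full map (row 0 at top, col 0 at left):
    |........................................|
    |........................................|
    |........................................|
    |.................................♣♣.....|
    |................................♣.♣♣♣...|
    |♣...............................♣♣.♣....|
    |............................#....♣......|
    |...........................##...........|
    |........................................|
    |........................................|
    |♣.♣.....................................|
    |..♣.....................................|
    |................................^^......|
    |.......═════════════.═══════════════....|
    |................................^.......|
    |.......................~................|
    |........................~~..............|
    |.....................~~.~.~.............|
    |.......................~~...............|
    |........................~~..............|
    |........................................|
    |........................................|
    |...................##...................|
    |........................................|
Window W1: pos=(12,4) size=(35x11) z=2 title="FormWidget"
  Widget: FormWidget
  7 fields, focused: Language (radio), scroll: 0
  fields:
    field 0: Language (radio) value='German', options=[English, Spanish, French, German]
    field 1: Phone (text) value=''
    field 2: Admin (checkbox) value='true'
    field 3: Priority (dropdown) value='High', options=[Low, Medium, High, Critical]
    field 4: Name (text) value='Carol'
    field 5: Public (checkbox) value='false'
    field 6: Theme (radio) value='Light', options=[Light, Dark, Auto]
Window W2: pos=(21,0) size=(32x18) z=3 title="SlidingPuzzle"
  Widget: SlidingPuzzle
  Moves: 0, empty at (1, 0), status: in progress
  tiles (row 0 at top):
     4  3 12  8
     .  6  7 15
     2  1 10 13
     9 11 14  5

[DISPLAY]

━━━┏━━━━━━━━━━━━━━━━━━━━━━━━━━━━━━┓                 
iga┃ SlidingPuzzle                ┃                 
───┠──────────────────────────────┨                 
...┃┌────┬────┬────┬────┐         ┃                 
━━━┃│  4 │  3 │ 12 │  8 │         ┃                 
Wid┃├────┼────┼────┼────┤         ┃                 
───┃│    │  6 │  7 │ 15 │         ┃                 
gua┃├────┼────┼────┼────┤         ┃                 
ne:┃│  2 │  1 │ 10 │ 13 │         ┃                 
in:┃├────┼────┼────┼────┤         ┃                 
ori┃│  9 │ 11 │ 14 │  5 │         ┃                 
e: ┃└────┴────┴────┴────┘         ┃                 
lic┃Moves: 0                      ┃                 
me:┃                              ┃                 
━━━┃                              ┃                 


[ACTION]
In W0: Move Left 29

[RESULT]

━━━┏━━━━━━━━━━━━━━━━━━━━━━━━━━━━━━┓                 
iga┃ SlidingPuzzle                ┃                 
───┠──────────────────────────────┨                 
   ┃┌────┬────┬────┬────┐         ┃                 
━━━┃│  4 │  3 │ 12 │  8 │         ┃                 
Wid┃├────┼────┼────┼────┤         ┃                 
───┃│    │  6 │  7 │ 15 │         ┃                 
gua┃├────┼────┼────┼────┤         ┃                 
ne:┃│  2 │  1 │ 10 │ 13 │         ┃                 
in:┃├────┼────┼────┼────┤         ┃                 
ori┃│  9 │ 11 │ 14 │  5 │         ┃                 
e: ┃└────┴────┴────┴────┘         ┃                 
lic┃Moves: 0                      ┃                 
me:┃                              ┃                 
━━━┃                              ┃                 


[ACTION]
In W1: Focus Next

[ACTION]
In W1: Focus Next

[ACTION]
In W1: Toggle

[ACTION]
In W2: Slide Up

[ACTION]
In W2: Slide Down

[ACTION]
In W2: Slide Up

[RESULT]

━━━┏━━━━━━━━━━━━━━━━━━━━━━━━━━━━━━┓                 
iga┃ SlidingPuzzle                ┃                 
───┠──────────────────────────────┨                 
   ┃┌────┬────┬────┬────┐         ┃                 
━━━┃│  4 │  3 │ 12 │  8 │         ┃                 
Wid┃├────┼────┼────┼────┤         ┃                 
───┃│  2 │  6 │  7 │ 15 │         ┃                 
gua┃├────┼────┼────┼────┤         ┃                 
ne:┃│    │  1 │ 10 │ 13 │         ┃                 
in:┃├────┼────┼────┼────┤         ┃                 
ori┃│  9 │ 11 │ 14 │  5 │         ┃                 
e: ┃└────┴────┴────┴────┘         ┃                 
lic┃Moves: 3                      ┃                 
me:┃                              ┃                 
━━━┃                              ┃                 


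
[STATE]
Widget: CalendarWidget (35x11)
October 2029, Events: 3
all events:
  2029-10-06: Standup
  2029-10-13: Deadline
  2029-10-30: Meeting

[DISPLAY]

            October 2029           
Mo Tu We Th Fr Sa Su               
 1  2  3  4  5  6*  7              
 8  9 10 11 12 13* 14              
15 16 17 18 19 20 21               
22 23 24 25 26 27 28               
29 30* 31                          
                                   
                                   
                                   
                                   


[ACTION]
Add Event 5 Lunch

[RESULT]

            October 2029           
Mo Tu We Th Fr Sa Su               
 1  2  3  4  5*  6*  7             
 8  9 10 11 12 13* 14              
15 16 17 18 19 20 21               
22 23 24 25 26 27 28               
29 30* 31                          
                                   
                                   
                                   
                                   


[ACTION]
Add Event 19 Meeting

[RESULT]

            October 2029           
Mo Tu We Th Fr Sa Su               
 1  2  3  4  5*  6*  7             
 8  9 10 11 12 13* 14              
15 16 17 18 19* 20 21              
22 23 24 25 26 27 28               
29 30* 31                          
                                   
                                   
                                   
                                   


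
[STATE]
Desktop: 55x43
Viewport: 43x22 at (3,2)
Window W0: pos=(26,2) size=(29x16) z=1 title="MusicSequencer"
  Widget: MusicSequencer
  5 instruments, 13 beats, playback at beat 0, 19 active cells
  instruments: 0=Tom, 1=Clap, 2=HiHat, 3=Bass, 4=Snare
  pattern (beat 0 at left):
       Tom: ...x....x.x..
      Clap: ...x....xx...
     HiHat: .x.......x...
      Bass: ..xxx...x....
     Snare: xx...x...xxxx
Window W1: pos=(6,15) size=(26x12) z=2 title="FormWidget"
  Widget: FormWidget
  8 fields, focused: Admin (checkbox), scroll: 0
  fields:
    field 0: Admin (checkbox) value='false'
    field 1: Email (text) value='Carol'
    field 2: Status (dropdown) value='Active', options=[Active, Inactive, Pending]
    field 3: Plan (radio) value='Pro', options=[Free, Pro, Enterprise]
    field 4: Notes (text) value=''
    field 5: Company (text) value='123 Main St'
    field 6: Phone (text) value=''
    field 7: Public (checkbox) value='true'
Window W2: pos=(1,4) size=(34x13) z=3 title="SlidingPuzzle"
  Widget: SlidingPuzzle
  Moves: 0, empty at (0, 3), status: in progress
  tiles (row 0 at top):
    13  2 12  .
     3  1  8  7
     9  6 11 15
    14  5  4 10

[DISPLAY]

                       ┏━━━━━━━━━━━━━━━━━━━
                       ┃ MusicSequencer    
━━━━━━━━━━━━━━━━━━━━━━━━━━━━━━━┓───────────
SlidingPuzzle                  ┃23456789012
───────────────────────────────┨·█····█·█··
────┬────┬────┬────┐           ┃·█····██···
 13 │  2 │ 12 │    │           ┃·······█···
────┼────┼────┼────┤           ┃███···█····
  3 │  1 │  8 │  7 │           ┃···█···████
────┼────┼────┼────┤           ┃           
  9 │  6 │ 11 │ 15 │           ┃           
────┼────┼────┼────┤           ┃           
 14 │  5 │  4 │ 10 │           ┃           
────┴────┴────┴────┘           ┃           
━━━━━━━━━━━━━━━━━━━━━━━━━━━━━━━┛           
   ┠────────────────────────┨━━━━━━━━━━━━━━
   ┃> Admin:      [ ]       ┃              
   ┃  Email:      [Carol   ]┃              
   ┃  Status:     [Active ▼]┃              
   ┃  Plan:       ( ) Free  ┃              
   ┃  Notes:      [        ]┃              
   ┃  Company:    [123 Main]┃              


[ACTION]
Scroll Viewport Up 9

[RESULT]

                                           
                                           
                       ┏━━━━━━━━━━━━━━━━━━━
                       ┃ MusicSequencer    
━━━━━━━━━━━━━━━━━━━━━━━━━━━━━━━┓───────────
SlidingPuzzle                  ┃23456789012
───────────────────────────────┨·█····█·█··
────┬────┬────┬────┐           ┃·█····██···
 13 │  2 │ 12 │    │           ┃·······█···
────┼────┼────┼────┤           ┃███···█····
  3 │  1 │  8 │  7 │           ┃···█···████
────┼────┼────┼────┤           ┃           
  9 │  6 │ 11 │ 15 │           ┃           
────┼────┼────┼────┤           ┃           
 14 │  5 │  4 │ 10 │           ┃           
────┴────┴────┴────┘           ┃           
━━━━━━━━━━━━━━━━━━━━━━━━━━━━━━━┛           
   ┠────────────────────────┨━━━━━━━━━━━━━━
   ┃> Admin:      [ ]       ┃              
   ┃  Email:      [Carol   ]┃              
   ┃  Status:     [Active ▼]┃              
   ┃  Plan:       ( ) Free  ┃              


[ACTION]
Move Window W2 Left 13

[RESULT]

                                           
                                           
                       ┏━━━━━━━━━━━━━━━━━━━
                       ┃ MusicSequencer    
━━━━━━━━━━━━━━━━━━━━━━━━━━━━━━┓────────────
lidingPuzzle                  ┃123456789012
──────────────────────────────┨··█····█·█··
───┬────┬────┬────┐           ┃··█····██···
13 │  2 │ 12 │    │           ┃█·······█···
───┼────┼────┼────┤           ┃·███···█····
 3 │  1 │  8 │  7 │           ┃█···█···████
───┼────┼────┼────┤           ┃            
 9 │  6 │ 11 │ 15 │           ┃            
───┼────┼────┼────┤           ┃            
14 │  5 │  4 │ 10 │           ┃            
───┴────┴────┴────┘           ┃            
━━━━━━━━━━━━━━━━━━━━━━━━━━━━━━┛            
   ┠────────────────────────┨━━━━━━━━━━━━━━
   ┃> Admin:      [ ]       ┃              
   ┃  Email:      [Carol   ]┃              
   ┃  Status:     [Active ▼]┃              
   ┃  Plan:       ( ) Free  ┃              


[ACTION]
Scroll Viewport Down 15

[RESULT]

───┴────┴────┴────┘           ┃            
━━━━━━━━━━━━━━━━━━━━━━━━━━━━━━┛            
   ┠────────────────────────┨━━━━━━━━━━━━━━
   ┃> Admin:      [ ]       ┃              
   ┃  Email:      [Carol   ]┃              
   ┃  Status:     [Active ▼]┃              
   ┃  Plan:       ( ) Free  ┃              
   ┃  Notes:      [        ]┃              
   ┃  Company:    [123 Main]┃              
   ┃  Phone:      [        ]┃              
   ┃  Public:     [x]       ┃              
   ┗━━━━━━━━━━━━━━━━━━━━━━━━┛              
                                           
                                           
                                           
                                           
                                           
                                           
                                           
                                           
                                           
                                           


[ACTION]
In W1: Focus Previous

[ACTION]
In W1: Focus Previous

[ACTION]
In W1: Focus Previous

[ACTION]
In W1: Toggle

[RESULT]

───┴────┴────┴────┘           ┃            
━━━━━━━━━━━━━━━━━━━━━━━━━━━━━━┛            
   ┠────────────────────────┨━━━━━━━━━━━━━━
   ┃  Admin:      [ ]       ┃              
   ┃  Email:      [Carol   ]┃              
   ┃  Status:     [Active ▼]┃              
   ┃  Plan:       ( ) Free  ┃              
   ┃  Notes:      [        ]┃              
   ┃> Company:    [123 Main]┃              
   ┃  Phone:      [        ]┃              
   ┃  Public:     [x]       ┃              
   ┗━━━━━━━━━━━━━━━━━━━━━━━━┛              
                                           
                                           
                                           
                                           
                                           
                                           
                                           
                                           
                                           
                                           


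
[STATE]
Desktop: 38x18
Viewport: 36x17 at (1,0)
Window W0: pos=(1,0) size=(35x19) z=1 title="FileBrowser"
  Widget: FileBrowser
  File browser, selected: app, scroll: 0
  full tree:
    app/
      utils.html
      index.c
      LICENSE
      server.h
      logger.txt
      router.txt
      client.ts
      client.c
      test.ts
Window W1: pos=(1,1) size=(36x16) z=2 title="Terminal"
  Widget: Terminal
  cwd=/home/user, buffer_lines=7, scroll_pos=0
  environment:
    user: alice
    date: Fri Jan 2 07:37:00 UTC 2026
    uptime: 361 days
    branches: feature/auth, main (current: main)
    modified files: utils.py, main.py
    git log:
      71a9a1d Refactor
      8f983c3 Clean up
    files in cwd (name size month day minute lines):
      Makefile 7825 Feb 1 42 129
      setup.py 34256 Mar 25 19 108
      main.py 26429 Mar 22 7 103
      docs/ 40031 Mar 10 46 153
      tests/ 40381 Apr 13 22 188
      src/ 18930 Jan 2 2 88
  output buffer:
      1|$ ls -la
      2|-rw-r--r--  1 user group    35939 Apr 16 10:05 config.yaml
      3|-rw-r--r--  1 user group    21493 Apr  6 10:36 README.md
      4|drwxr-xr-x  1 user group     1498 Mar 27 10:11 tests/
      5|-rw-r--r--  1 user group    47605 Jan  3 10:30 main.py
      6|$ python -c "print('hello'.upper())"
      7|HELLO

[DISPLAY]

┏━━━━━━━━━━━━━━━━━━━━━━━━━━━━━━━━━┓ 
┏━━━━━━━━━━━━━━━━━━━━━━━━━━━━━━━━━━┓
┃ Terminal                         ┃
┠──────────────────────────────────┨
┃$ ls -la                          ┃
┃-rw-r--r--  1 user group    35939 ┃
┃-rw-r--r--  1 user group    21493 ┃
┃drwxr-xr-x  1 user group     1498 ┃
┃-rw-r--r--  1 user group    47605 ┃
┃$ python -c "print('hello'.upper()┃
┃HELLO                             ┃
┃$ █                               ┃
┃                                  ┃
┃                                  ┃
┃                                  ┃
┃                                  ┃
┗━━━━━━━━━━━━━━━━━━━━━━━━━━━━━━━━━━┛


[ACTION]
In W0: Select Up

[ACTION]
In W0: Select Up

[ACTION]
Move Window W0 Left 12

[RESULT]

━━━━━━━━━━━━━━━━━━━━━━━━━━━━━━━━━┓  
┏━━━━━━━━━━━━━━━━━━━━━━━━━━━━━━━━━━┓
┃ Terminal                         ┃
┠──────────────────────────────────┨
┃$ ls -la                          ┃
┃-rw-r--r--  1 user group    35939 ┃
┃-rw-r--r--  1 user group    21493 ┃
┃drwxr-xr-x  1 user group     1498 ┃
┃-rw-r--r--  1 user group    47605 ┃
┃$ python -c "print('hello'.upper()┃
┃HELLO                             ┃
┃$ █                               ┃
┃                                  ┃
┃                                  ┃
┃                                  ┃
┃                                  ┃
┗━━━━━━━━━━━━━━━━━━━━━━━━━━━━━━━━━━┛


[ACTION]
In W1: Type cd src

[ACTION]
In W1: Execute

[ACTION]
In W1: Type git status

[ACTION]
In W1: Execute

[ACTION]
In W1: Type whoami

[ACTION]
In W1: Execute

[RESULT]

━━━━━━━━━━━━━━━━━━━━━━━━━━━━━━━━━┓  
┏━━━━━━━━━━━━━━━━━━━━━━━━━━━━━━━━━━┓
┃ Terminal                         ┃
┠──────────────────────────────────┨
┃HELLO                             ┃
┃$ cd src                          ┃
┃                                  ┃
┃$ git status                      ┃
┃On branch main                    ┃
┃Changes not staged for commit:    ┃
┃                                  ┃
┃        modified:   utils.py      ┃
┃        modified:   main.py       ┃
┃$ whoami                          ┃
┃alice                             ┃
┃$ █                               ┃
┗━━━━━━━━━━━━━━━━━━━━━━━━━━━━━━━━━━┛


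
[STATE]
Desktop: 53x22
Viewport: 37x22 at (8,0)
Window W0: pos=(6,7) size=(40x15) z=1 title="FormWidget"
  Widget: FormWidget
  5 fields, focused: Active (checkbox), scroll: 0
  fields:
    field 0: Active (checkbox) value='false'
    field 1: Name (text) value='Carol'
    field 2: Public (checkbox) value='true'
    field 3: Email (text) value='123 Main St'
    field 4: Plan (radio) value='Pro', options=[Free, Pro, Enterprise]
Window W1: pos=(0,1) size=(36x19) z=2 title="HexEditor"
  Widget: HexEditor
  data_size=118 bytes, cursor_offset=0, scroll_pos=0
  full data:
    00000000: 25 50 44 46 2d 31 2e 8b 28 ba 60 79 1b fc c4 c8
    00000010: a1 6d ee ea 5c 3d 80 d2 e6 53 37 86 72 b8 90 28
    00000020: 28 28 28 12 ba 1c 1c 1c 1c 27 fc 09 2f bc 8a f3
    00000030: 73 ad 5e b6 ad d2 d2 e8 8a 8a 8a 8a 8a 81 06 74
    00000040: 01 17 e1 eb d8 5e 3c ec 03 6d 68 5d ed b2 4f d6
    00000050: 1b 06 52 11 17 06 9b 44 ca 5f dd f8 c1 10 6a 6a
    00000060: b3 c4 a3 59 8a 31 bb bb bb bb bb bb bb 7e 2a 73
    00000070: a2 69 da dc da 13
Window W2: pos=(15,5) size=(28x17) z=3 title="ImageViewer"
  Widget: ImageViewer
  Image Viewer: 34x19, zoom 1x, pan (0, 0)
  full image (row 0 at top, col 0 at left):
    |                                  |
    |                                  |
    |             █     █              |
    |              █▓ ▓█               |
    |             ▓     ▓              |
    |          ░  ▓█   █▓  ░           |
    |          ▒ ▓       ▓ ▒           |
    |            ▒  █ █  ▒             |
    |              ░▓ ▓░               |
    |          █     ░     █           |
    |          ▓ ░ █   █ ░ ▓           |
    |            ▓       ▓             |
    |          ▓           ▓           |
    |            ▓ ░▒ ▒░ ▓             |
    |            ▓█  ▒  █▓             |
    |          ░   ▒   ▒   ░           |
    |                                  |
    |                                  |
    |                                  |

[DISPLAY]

                                     
━━━━━━━━━━━━━━━━━━━━━━━━━━━┓         
tor                        ┃         
───────────────────────────┨         
0  25 50 44 46 2d 31 2e 8b ┃         
0  a1 6┏━━━━━━━━━━━━━━━━━━━━━━━━━━┓  
0  28 2┃ ImageViewer              ┃  
0  73 a┠──────────────────────────┨━━
0  01 1┃                          ┃  
0  1b 0┃                          ┃──
0  b3 c┃             █     █      ┃  
0  a2 6┃              █▓ ▓█       ┃ ]
       ┃             ▓     ▓      ┃  
       ┃          ░  ▓█   █▓  ░   ┃ ]
       ┃          ▒ ▓       ▓ ▒   ┃ E
       ┃            ▒  █ █  ▒     ┃  
       ┃              ░▓ ▓░       ┃  
       ┃          █     ░     █   ┃  
       ┃          ▓ ░ █   █ ░ ▓   ┃  
━━━━━━━┃            ▓       ▓     ┃  
       ┃          ▓           ▓   ┃  
━━━━━━━┗━━━━━━━━━━━━━━━━━━━━━━━━━━┛━━


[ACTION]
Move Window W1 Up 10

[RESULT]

━━━━━━━━━━━━━━━━━━━━━━━━━━━┓         
tor                        ┃         
───────────────────────────┨         
0  25 50 44 46 2d 31 2e 8b ┃         
0  a1 6d ee ea 5c 3d 80 d2 ┃         
0  28 2┏━━━━━━━━━━━━━━━━━━━━━━━━━━┓  
0  73 a┃ ImageViewer              ┃  
0  01 1┠──────────────────────────┨━━
0  1b 0┃                          ┃  
0  b3 c┃                          ┃──
0  a2 6┃             █     █      ┃  
       ┃              █▓ ▓█       ┃ ]
       ┃             ▓     ▓      ┃  
       ┃          ░  ▓█   █▓  ░   ┃ ]
       ┃          ▒ ▓       ▓ ▒   ┃ E
       ┃            ▒  █ █  ▒     ┃  
       ┃              ░▓ ▓░       ┃  
       ┃          █     ░     █   ┃  
━━━━━━━┃          ▓ ░ █   █ ░ ▓   ┃  
       ┃            ▓       ▓     ┃  
       ┃          ▓           ▓   ┃  
━━━━━━━┗━━━━━━━━━━━━━━━━━━━━━━━━━━┛━━


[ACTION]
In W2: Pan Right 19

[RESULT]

━━━━━━━━━━━━━━━━━━━━━━━━━━━┓         
tor                        ┃         
───────────────────────────┨         
0  25 50 44 46 2d 31 2e 8b ┃         
0  a1 6d ee ea 5c 3d 80 d2 ┃         
0  28 2┏━━━━━━━━━━━━━━━━━━━━━━━━━━┓  
0  73 a┃ ImageViewer              ┃  
0  01 1┠──────────────────────────┨━━
0  1b 0┃                          ┃  
0  b3 c┃                          ┃──
0  a2 6┃█                         ┃  
       ┃                          ┃ ]
       ┃▓                         ┃  
       ┃▓  ░                      ┃ ]
       ┃ ▓ ▒                      ┃ E
       ┃ ▒                        ┃  
       ┃                          ┃  
       ┃   █                      ┃  
━━━━━━━┃ ░ ▓                      ┃  
       ┃ ▓                        ┃  
       ┃   ▓                      ┃  
━━━━━━━┗━━━━━━━━━━━━━━━━━━━━━━━━━━┛━━
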